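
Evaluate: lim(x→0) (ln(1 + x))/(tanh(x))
This is a 0/0 indeterminate form.

Apply L'Hôpital's rule: differentiate numerator and denominator separately.
  f(x) = ln(x + 1)   ⇒   f'(x) = 1/(x + 1)
  g(x) = tanh(x)   ⇒   g'(x) = 1 - tanh(x)^2
  lim(x→0) f'(x)/g'(x) = lim(x→0) (1/(x + 1))/(1 - tanh(x)^2)
  = 1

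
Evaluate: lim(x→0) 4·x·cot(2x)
This is a 0·∞ indeterminate form.

Rewrite 0·∞ as a quotient (0/0 or ∞/∞ form), then apply L'Hôpital's rule:
  lim(x→0) 4·x·cot(2x) = 2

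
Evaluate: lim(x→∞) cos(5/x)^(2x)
This is an exponential indeterminate form.

For exponential indeterminate forms, take the natural log:
  Let L = lim(x→∞) cos(5/x)^(2x)
  Then ln(L) = lim(x→∞) [exponent × ln(base)]
  Evaluate using L'Hôpital or standard limits, then exponentiate.
  L = 1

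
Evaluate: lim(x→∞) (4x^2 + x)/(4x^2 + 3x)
This is an ∞/∞ indeterminate form.

Apply L'Hôpital's rule: differentiate numerator and denominator separately.
  f(x) = 4·x^2 + x   ⇒   f'(x) = 8·x + 1
  g(x) = 4·x^2 + 3·x   ⇒   g'(x) = 8·x + 3
  lim(x→∞) f'(x)/g'(x) = lim(x→∞) (8·x + 1)/(8·x + 3)
  = 1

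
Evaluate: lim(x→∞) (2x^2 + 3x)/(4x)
This is an ∞/∞ indeterminate form.

Apply L'Hôpital's rule: differentiate numerator and denominator separately.
  f(x) = 2·x^2 + 3·x   ⇒   f'(x) = 4·x + 3
  g(x) = 4·x   ⇒   g'(x) = 4
  lim(x→∞) f'(x)/g'(x) = lim(x→∞) (4·x + 3)/(4)
  = ∞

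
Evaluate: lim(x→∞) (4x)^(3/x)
This is an exponential indeterminate form.

For exponential indeterminate forms, take the natural log:
  Let L = lim(x→∞) (4x)^(3/x)
  Then ln(L) = lim(x→∞) [exponent × ln(base)]
  Evaluate using L'Hôpital or standard limits, then exponentiate.
  L = 1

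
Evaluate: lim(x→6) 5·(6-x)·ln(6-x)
This is a 0·∞ indeterminate form.

Rewrite 0·∞ as a quotient (0/0 or ∞/∞ form), then apply L'Hôpital's rule:
  lim(x→6) 5·(6-x)·ln(6-x) = 0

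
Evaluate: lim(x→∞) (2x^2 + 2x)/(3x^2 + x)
This is an ∞/∞ indeterminate form.

Apply L'Hôpital's rule: differentiate numerator and denominator separately.
  f(x) = 2·x^2 + 2·x   ⇒   f'(x) = 4·x + 2
  g(x) = 3·x^2 + x   ⇒   g'(x) = 6·x + 1
  lim(x→∞) f'(x)/g'(x) = lim(x→∞) (4·x + 2)/(6·x + 1)
  = 2/3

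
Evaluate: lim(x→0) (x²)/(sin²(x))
This is a 0/0 indeterminate form.

Apply L'Hôpital's rule: differentiate numerator and denominator separately.
  f(x) = x^2   ⇒   f'(x) = 2·x
  g(x) = sin(x)^2   ⇒   g'(x) = 2·sin(x)·cos(x)
  lim(x→0) f'(x)/g'(x) = lim(x→0) (2·x)/(2·sin(x)·cos(x))
  = 1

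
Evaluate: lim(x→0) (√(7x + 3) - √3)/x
This is a standard limit.

Factor or rationalize the expression:
  lim(x→0) (√(7x + 3) - √3)/x = 7·sqrt(3)/6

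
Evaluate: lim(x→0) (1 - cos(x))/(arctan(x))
This is a 0/0 indeterminate form.

Apply L'Hôpital's rule: differentiate numerator and denominator separately.
  f(x) = 1 - cos(x)   ⇒   f'(x) = sin(x)
  g(x) = atan(x)   ⇒   g'(x) = 1/(x^2 + 1)
  lim(x→0) f'(x)/g'(x) = lim(x→0) (sin(x))/(1/(x^2 + 1))
  = 0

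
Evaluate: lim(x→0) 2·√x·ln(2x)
This is a 0·∞ indeterminate form.

Rewrite 0·∞ as a quotient (0/0 or ∞/∞ form), then apply L'Hôpital's rule:
  lim(x→0) 2·√x·ln(2x) = 0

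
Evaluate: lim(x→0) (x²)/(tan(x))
This is a 0/0 indeterminate form.

Apply L'Hôpital's rule: differentiate numerator and denominator separately.
  f(x) = x^2   ⇒   f'(x) = 2·x
  g(x) = tan(x)   ⇒   g'(x) = tan(x)^2 + 1
  lim(x→0) f'(x)/g'(x) = lim(x→0) (2·x)/(tan(x)^2 + 1)
  = 0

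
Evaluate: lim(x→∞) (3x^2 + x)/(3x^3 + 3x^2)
This is an ∞/∞ indeterminate form.

Apply L'Hôpital's rule: differentiate numerator and denominator separately.
  f(x) = 3·x^2 + x   ⇒   f'(x) = 6·x + 1
  g(x) = 3·x^3 + 3·x^2   ⇒   g'(x) = 9·x^2 + 6·x
  lim(x→∞) f'(x)/g'(x) = lim(x→∞) (6·x + 1)/(9·x^2 + 6·x)
  = 0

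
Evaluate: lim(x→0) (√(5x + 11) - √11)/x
This is a standard limit.

Factor or rationalize the expression:
  lim(x→0) (√(5x + 11) - √11)/x = 5·sqrt(11)/22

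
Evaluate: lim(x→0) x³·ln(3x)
This is a 0·∞ indeterminate form.

Rewrite 0·∞ as a quotient (0/0 or ∞/∞ form), then apply L'Hôpital's rule:
  lim(x→0) x³·ln(3x) = 0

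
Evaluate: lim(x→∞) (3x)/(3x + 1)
This is an ∞/∞ indeterminate form.

Apply L'Hôpital's rule: differentiate numerator and denominator separately.
  f(x) = 3·x   ⇒   f'(x) = 3
  g(x) = 3·x + 1   ⇒   g'(x) = 3
  lim(x→∞) f'(x)/g'(x) = lim(x→∞) (3)/(3)
  = 1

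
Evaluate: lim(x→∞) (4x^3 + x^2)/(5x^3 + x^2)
This is an ∞/∞ indeterminate form.

Apply L'Hôpital's rule: differentiate numerator and denominator separately.
  f(x) = 4·x^3 + x^2   ⇒   f'(x) = 12·x^2 + 2·x
  g(x) = 5·x^3 + x^2   ⇒   g'(x) = 15·x^2 + 2·x
  lim(x→∞) f'(x)/g'(x) = lim(x→∞) (12·x^2 + 2·x)/(15·x^2 + 2·x)
  = 4/5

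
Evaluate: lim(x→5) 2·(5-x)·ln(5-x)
This is a 0·∞ indeterminate form.

Rewrite 0·∞ as a quotient (0/0 or ∞/∞ form), then apply L'Hôpital's rule:
  lim(x→5) 2·(5-x)·ln(5-x) = 0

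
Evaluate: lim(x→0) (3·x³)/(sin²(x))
This is a 0/0 indeterminate form.

Apply L'Hôpital's rule: differentiate numerator and denominator separately.
  f(x) = 3·x^3   ⇒   f'(x) = 9·x^2
  g(x) = sin(x)^2   ⇒   g'(x) = 2·sin(x)·cos(x)
  lim(x→0) f'(x)/g'(x) = lim(x→0) (9·x^2)/(2·sin(x)·cos(x))
  = 0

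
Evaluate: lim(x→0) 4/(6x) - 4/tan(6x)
This is an ∞-∞ indeterminate form.

Combine fractions or rationalize to convert ∞-∞ to 0/0 form:
  lim(x→0) 4/(6x) - 4/tan(6x) = 0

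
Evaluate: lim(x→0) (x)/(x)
This is a 0/0 indeterminate form.

Apply L'Hôpital's rule: differentiate numerator and denominator separately.
  f(x) = x   ⇒   f'(x) = 1
  g(x) = x   ⇒   g'(x) = 1
  lim(x→0) f'(x)/g'(x) = lim(x→0) (1)/(1)
  = 1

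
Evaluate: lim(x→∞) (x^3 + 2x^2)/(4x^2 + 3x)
This is an ∞/∞ indeterminate form.

Apply L'Hôpital's rule: differentiate numerator and denominator separately.
  f(x) = x^3 + 2·x^2   ⇒   f'(x) = 3·x^2 + 4·x
  g(x) = 4·x^2 + 3·x   ⇒   g'(x) = 8·x + 3
  lim(x→∞) f'(x)/g'(x) = lim(x→∞) (3·x^2 + 4·x)/(8·x + 3)
  = ∞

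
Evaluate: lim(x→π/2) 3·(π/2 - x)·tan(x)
This is a 0·∞ indeterminate form.

Rewrite 0·∞ as a quotient (0/0 or ∞/∞ form), then apply L'Hôpital's rule:
  lim(x→π/2) 3·(π/2 - x)·tan(x) = 3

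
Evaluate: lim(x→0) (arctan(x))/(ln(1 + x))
This is a 0/0 indeterminate form.

Apply L'Hôpital's rule: differentiate numerator and denominator separately.
  f(x) = atan(x)   ⇒   f'(x) = 1/(x^2 + 1)
  g(x) = ln(x + 1)   ⇒   g'(x) = 1/(x + 1)
  lim(x→0) f'(x)/g'(x) = lim(x→0) (1/(x^2 + 1))/(1/(x + 1))
  = 1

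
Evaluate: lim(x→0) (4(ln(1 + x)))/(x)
This is a 0/0 indeterminate form.

Apply L'Hôpital's rule: differentiate numerator and denominator separately.
  f(x) = 4·ln(x + 1)   ⇒   f'(x) = 4/(x + 1)
  g(x) = x   ⇒   g'(x) = 1
  lim(x→0) f'(x)/g'(x) = lim(x→0) (4/(x + 1))/(1)
  = 4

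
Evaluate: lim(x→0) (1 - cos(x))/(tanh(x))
This is a 0/0 indeterminate form.

Apply L'Hôpital's rule: differentiate numerator and denominator separately.
  f(x) = 1 - cos(x)   ⇒   f'(x) = sin(x)
  g(x) = tanh(x)   ⇒   g'(x) = 1 - tanh(x)^2
  lim(x→0) f'(x)/g'(x) = lim(x→0) (sin(x))/(1 - tanh(x)^2)
  = 0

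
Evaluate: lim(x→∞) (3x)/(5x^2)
This is an ∞/∞ indeterminate form.

Apply L'Hôpital's rule: differentiate numerator and denominator separately.
  f(x) = 3·x   ⇒   f'(x) = 3
  g(x) = 5·x^2   ⇒   g'(x) = 10·x
  lim(x→∞) f'(x)/g'(x) = lim(x→∞) (3)/(10·x)
  = 0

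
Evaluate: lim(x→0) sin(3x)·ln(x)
This is a 0·∞ indeterminate form.

Rewrite 0·∞ as a quotient (0/0 or ∞/∞ form), then apply L'Hôpital's rule:
  lim(x→0) sin(3x)·ln(x) = 0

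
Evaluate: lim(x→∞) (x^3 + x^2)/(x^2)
This is an ∞/∞ indeterminate form.

Apply L'Hôpital's rule: differentiate numerator and denominator separately.
  f(x) = x^3 + x^2   ⇒   f'(x) = 3·x^2 + 2·x
  g(x) = x^2   ⇒   g'(x) = 2·x
  lim(x→∞) f'(x)/g'(x) = lim(x→∞) (3·x^2 + 2·x)/(2·x)
  = ∞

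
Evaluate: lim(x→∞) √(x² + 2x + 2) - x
This is an ∞-∞ indeterminate form.

Combine fractions or rationalize to convert ∞-∞ to 0/0 form:
  lim(x→∞) √(x² + 2x + 2) - x = 1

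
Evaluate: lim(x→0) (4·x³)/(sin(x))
This is a 0/0 indeterminate form.

Apply L'Hôpital's rule: differentiate numerator and denominator separately.
  f(x) = 4·x^3   ⇒   f'(x) = 12·x^2
  g(x) = sin(x)   ⇒   g'(x) = cos(x)
  lim(x→0) f'(x)/g'(x) = lim(x→0) (12·x^2)/(cos(x))
  = 0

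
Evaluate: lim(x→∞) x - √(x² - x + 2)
This is an ∞-∞ indeterminate form.

Combine fractions or rationalize to convert ∞-∞ to 0/0 form:
  lim(x→∞) x - √(x² - x + 2) = 1/2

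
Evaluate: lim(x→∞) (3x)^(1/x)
This is an exponential indeterminate form.

For exponential indeterminate forms, take the natural log:
  Let L = lim(x→∞) (3x)^(1/x)
  Then ln(L) = lim(x→∞) [exponent × ln(base)]
  Evaluate using L'Hôpital or standard limits, then exponentiate.
  L = 1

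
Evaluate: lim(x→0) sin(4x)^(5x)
This is an exponential indeterminate form.

For exponential indeterminate forms, take the natural log:
  Let L = lim(x→0) sin(4x)^(5x)
  Then ln(L) = lim(x→0) [exponent × ln(base)]
  Evaluate using L'Hôpital or standard limits, then exponentiate.
  L = 1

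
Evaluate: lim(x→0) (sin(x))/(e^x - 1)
This is a 0/0 indeterminate form.

Apply L'Hôpital's rule: differentiate numerator and denominator separately.
  f(x) = sin(x)   ⇒   f'(x) = cos(x)
  g(x) = e^(x) - 1   ⇒   g'(x) = e^(x)
  lim(x→0) f'(x)/g'(x) = lim(x→0) (cos(x))/(e^(x))
  = 1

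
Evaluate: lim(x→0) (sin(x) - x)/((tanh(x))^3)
This is a 0/0 indeterminate form.

Apply L'Hôpital's rule: differentiate numerator and denominator separately.
  f(x) = -x + sin(x)   ⇒   f'(x) = cos(x) - 1
  g(x) = tanh(x)^3   ⇒   g'(x) = (3 - 3·tanh(x)^2)·tanh(x)^2
  lim(x→0) f'(x)/g'(x) = lim(x→0) (cos(x) - 1)/((3 - 3·tanh(x)^2)·tanh(x)^2)
  = -1/6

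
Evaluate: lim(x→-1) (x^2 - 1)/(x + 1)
This is a standard limit.

Factor or rationalize the expression:
  lim(x→-1) (x^2 - 1)/(x + 1) = -2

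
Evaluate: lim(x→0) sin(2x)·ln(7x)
This is a 0·∞ indeterminate form.

Rewrite 0·∞ as a quotient (0/0 or ∞/∞ form), then apply L'Hôpital's rule:
  lim(x→0) sin(2x)·ln(7x) = 0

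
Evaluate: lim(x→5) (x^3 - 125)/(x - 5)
This is a standard limit.

Factor or rationalize the expression:
  lim(x→5) (x^3 - 125)/(x - 5) = 75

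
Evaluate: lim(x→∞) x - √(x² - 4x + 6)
This is an ∞-∞ indeterminate form.

Combine fractions or rationalize to convert ∞-∞ to 0/0 form:
  lim(x→∞) x - √(x² - 4x + 6) = 2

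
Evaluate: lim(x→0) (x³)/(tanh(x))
This is a 0/0 indeterminate form.

Apply L'Hôpital's rule: differentiate numerator and denominator separately.
  f(x) = x^3   ⇒   f'(x) = 3·x^2
  g(x) = tanh(x)   ⇒   g'(x) = 1 - tanh(x)^2
  lim(x→0) f'(x)/g'(x) = lim(x→0) (3·x^2)/(1 - tanh(x)^2)
  = 0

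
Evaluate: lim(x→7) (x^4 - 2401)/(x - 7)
This is a standard limit.

Factor or rationalize the expression:
  lim(x→7) (x^4 - 2401)/(x - 7) = 1372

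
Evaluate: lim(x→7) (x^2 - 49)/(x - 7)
This is a standard limit.

Factor or rationalize the expression:
  lim(x→7) (x^2 - 49)/(x - 7) = 14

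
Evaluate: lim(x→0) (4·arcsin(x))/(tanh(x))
This is a 0/0 indeterminate form.

Apply L'Hôpital's rule: differentiate numerator and denominator separately.
  f(x) = 4·asin(x)   ⇒   f'(x) = 4/sqrt(1 - x^2)
  g(x) = tanh(x)   ⇒   g'(x) = 1 - tanh(x)^2
  lim(x→0) f'(x)/g'(x) = lim(x→0) (4/sqrt(1 - x^2))/(1 - tanh(x)^2)
  = 4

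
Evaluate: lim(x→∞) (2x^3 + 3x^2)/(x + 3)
This is an ∞/∞ indeterminate form.

Apply L'Hôpital's rule: differentiate numerator and denominator separately.
  f(x) = 2·x^3 + 3·x^2   ⇒   f'(x) = 6·x^2 + 6·x
  g(x) = x + 3   ⇒   g'(x) = 1
  lim(x→∞) f'(x)/g'(x) = lim(x→∞) (6·x^2 + 6·x)/(1)
  = ∞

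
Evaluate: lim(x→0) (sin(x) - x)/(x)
This is a 0/0 indeterminate form.

Apply L'Hôpital's rule: differentiate numerator and denominator separately.
  f(x) = -x + sin(x)   ⇒   f'(x) = cos(x) - 1
  g(x) = x   ⇒   g'(x) = 1
  lim(x→0) f'(x)/g'(x) = lim(x→0) (cos(x) - 1)/(1)
  = 0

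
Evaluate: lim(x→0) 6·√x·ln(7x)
This is a 0·∞ indeterminate form.

Rewrite 0·∞ as a quotient (0/0 or ∞/∞ form), then apply L'Hôpital's rule:
  lim(x→0) 6·√x·ln(7x) = 0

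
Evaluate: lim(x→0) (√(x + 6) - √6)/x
This is a standard limit.

Factor or rationalize the expression:
  lim(x→0) (√(x + 6) - √6)/x = sqrt(6)/12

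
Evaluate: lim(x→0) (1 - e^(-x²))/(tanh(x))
This is a 0/0 indeterminate form.

Apply L'Hôpital's rule: differentiate numerator and denominator separately.
  f(x) = 1 - e^(-x^2)   ⇒   f'(x) = 2·x·e^(-x^2)
  g(x) = tanh(x)   ⇒   g'(x) = 1 - tanh(x)^2
  lim(x→0) f'(x)/g'(x) = lim(x→0) (2·x·e^(-x^2))/(1 - tanh(x)^2)
  = 0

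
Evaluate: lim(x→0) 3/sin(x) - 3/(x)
This is an ∞-∞ indeterminate form.

Combine fractions or rationalize to convert ∞-∞ to 0/0 form:
  lim(x→0) 3/sin(x) - 3/(x) = 0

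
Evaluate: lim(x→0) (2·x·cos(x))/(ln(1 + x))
This is a 0/0 indeterminate form.

Apply L'Hôpital's rule: differentiate numerator and denominator separately.
  f(x) = 2·x·cos(x)   ⇒   f'(x) = -2·x·sin(x) + 2·cos(x)
  g(x) = ln(x + 1)   ⇒   g'(x) = 1/(x + 1)
  lim(x→0) f'(x)/g'(x) = lim(x→0) (-2·x·sin(x) + 2·cos(x))/(1/(x + 1))
  = 2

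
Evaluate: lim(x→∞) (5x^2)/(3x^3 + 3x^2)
This is an ∞/∞ indeterminate form.

Apply L'Hôpital's rule: differentiate numerator and denominator separately.
  f(x) = 5·x^2   ⇒   f'(x) = 10·x
  g(x) = 3·x^3 + 3·x^2   ⇒   g'(x) = 9·x^2 + 6·x
  lim(x→∞) f'(x)/g'(x) = lim(x→∞) (10·x)/(9·x^2 + 6·x)
  = 0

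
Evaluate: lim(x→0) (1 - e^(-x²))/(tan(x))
This is a 0/0 indeterminate form.

Apply L'Hôpital's rule: differentiate numerator and denominator separately.
  f(x) = 1 - e^(-x^2)   ⇒   f'(x) = 2·x·e^(-x^2)
  g(x) = tan(x)   ⇒   g'(x) = tan(x)^2 + 1
  lim(x→0) f'(x)/g'(x) = lim(x→0) (2·x·e^(-x^2))/(tan(x)^2 + 1)
  = 0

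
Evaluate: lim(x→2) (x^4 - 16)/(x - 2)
This is a standard limit.

Factor or rationalize the expression:
  lim(x→2) (x^4 - 16)/(x - 2) = 32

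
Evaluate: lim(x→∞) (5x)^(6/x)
This is an exponential indeterminate form.

For exponential indeterminate forms, take the natural log:
  Let L = lim(x→∞) (5x)^(6/x)
  Then ln(L) = lim(x→∞) [exponent × ln(base)]
  Evaluate using L'Hôpital or standard limits, then exponentiate.
  L = 1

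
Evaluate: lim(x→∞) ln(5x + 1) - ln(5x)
This is an ∞-∞ indeterminate form.

Combine fractions or rationalize to convert ∞-∞ to 0/0 form:
  lim(x→∞) ln(5x + 1) - ln(5x) = 0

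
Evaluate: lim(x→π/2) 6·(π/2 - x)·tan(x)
This is a 0·∞ indeterminate form.

Rewrite 0·∞ as a quotient (0/0 or ∞/∞ form), then apply L'Hôpital's rule:
  lim(x→π/2) 6·(π/2 - x)·tan(x) = 6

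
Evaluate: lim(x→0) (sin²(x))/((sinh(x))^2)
This is a 0/0 indeterminate form.

Apply L'Hôpital's rule: differentiate numerator and denominator separately.
  f(x) = sin(x)^2   ⇒   f'(x) = 2·sin(x)·cos(x)
  g(x) = sinh(x)^2   ⇒   g'(x) = 2·sinh(x)·cosh(x)
  lim(x→0) f'(x)/g'(x) = lim(x→0) (2·sin(x)·cos(x))/(2·sinh(x)·cosh(x))
  = 1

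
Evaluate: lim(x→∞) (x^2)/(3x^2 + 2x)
This is an ∞/∞ indeterminate form.

Apply L'Hôpital's rule: differentiate numerator and denominator separately.
  f(x) = x^2   ⇒   f'(x) = 2·x
  g(x) = 3·x^2 + 2·x   ⇒   g'(x) = 6·x + 2
  lim(x→∞) f'(x)/g'(x) = lim(x→∞) (2·x)/(6·x + 2)
  = 1/3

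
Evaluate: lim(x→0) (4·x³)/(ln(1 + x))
This is a 0/0 indeterminate form.

Apply L'Hôpital's rule: differentiate numerator and denominator separately.
  f(x) = 4·x^3   ⇒   f'(x) = 12·x^2
  g(x) = ln(x + 1)   ⇒   g'(x) = 1/(x + 1)
  lim(x→0) f'(x)/g'(x) = lim(x→0) (12·x^2)/(1/(x + 1))
  = 0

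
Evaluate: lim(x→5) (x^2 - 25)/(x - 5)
This is a standard limit.

Factor or rationalize the expression:
  lim(x→5) (x^2 - 25)/(x - 5) = 10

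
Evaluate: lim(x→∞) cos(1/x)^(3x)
This is an exponential indeterminate form.

For exponential indeterminate forms, take the natural log:
  Let L = lim(x→∞) cos(1/x)^(3x)
  Then ln(L) = lim(x→∞) [exponent × ln(base)]
  Evaluate using L'Hôpital or standard limits, then exponentiate.
  L = 1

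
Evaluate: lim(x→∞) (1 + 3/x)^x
This is an exponential indeterminate form.

For exponential indeterminate forms, take the natural log:
  Let L = lim(x→∞) (1 + 3/x)^x
  Then ln(L) = lim(x→∞) [exponent × ln(base)]
  Evaluate using L'Hôpital or standard limits, then exponentiate.
  L = e^(3)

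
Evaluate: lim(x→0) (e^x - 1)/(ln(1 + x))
This is a 0/0 indeterminate form.

Apply L'Hôpital's rule: differentiate numerator and denominator separately.
  f(x) = e^(x) - 1   ⇒   f'(x) = e^(x)
  g(x) = ln(x + 1)   ⇒   g'(x) = 1/(x + 1)
  lim(x→0) f'(x)/g'(x) = lim(x→0) (e^(x))/(1/(x + 1))
  = 1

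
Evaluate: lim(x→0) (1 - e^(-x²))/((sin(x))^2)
This is a 0/0 indeterminate form.

Apply L'Hôpital's rule: differentiate numerator and denominator separately.
  f(x) = 1 - e^(-x^2)   ⇒   f'(x) = 2·x·e^(-x^2)
  g(x) = sin(x)^2   ⇒   g'(x) = 2·sin(x)·cos(x)
  lim(x→0) f'(x)/g'(x) = lim(x→0) (2·x·e^(-x^2))/(2·sin(x)·cos(x))
  = 1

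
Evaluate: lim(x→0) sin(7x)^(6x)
This is an exponential indeterminate form.

For exponential indeterminate forms, take the natural log:
  Let L = lim(x→0) sin(7x)^(6x)
  Then ln(L) = lim(x→0) [exponent × ln(base)]
  Evaluate using L'Hôpital or standard limits, then exponentiate.
  L = 1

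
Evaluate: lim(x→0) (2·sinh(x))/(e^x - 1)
This is a 0/0 indeterminate form.

Apply L'Hôpital's rule: differentiate numerator and denominator separately.
  f(x) = 2·sinh(x)   ⇒   f'(x) = 2·cosh(x)
  g(x) = e^(x) - 1   ⇒   g'(x) = e^(x)
  lim(x→0) f'(x)/g'(x) = lim(x→0) (2·cosh(x))/(e^(x))
  = 2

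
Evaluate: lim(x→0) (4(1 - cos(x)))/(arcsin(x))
This is a 0/0 indeterminate form.

Apply L'Hôpital's rule: differentiate numerator and denominator separately.
  f(x) = 4 - 4·cos(x)   ⇒   f'(x) = 4·sin(x)
  g(x) = asin(x)   ⇒   g'(x) = 1/sqrt(1 - x^2)
  lim(x→0) f'(x)/g'(x) = lim(x→0) (4·sin(x))/(1/sqrt(1 - x^2))
  = 0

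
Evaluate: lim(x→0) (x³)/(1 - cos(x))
This is a 0/0 indeterminate form.

Apply L'Hôpital's rule: differentiate numerator and denominator separately.
  f(x) = x^3   ⇒   f'(x) = 3·x^2
  g(x) = 1 - cos(x)   ⇒   g'(x) = sin(x)
  lim(x→0) f'(x)/g'(x) = lim(x→0) (3·x^2)/(sin(x))
  = 0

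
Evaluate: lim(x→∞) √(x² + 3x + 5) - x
This is an ∞-∞ indeterminate form.

Combine fractions or rationalize to convert ∞-∞ to 0/0 form:
  lim(x→∞) √(x² + 3x + 5) - x = 3/2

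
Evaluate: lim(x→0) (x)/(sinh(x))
This is a 0/0 indeterminate form.

Apply L'Hôpital's rule: differentiate numerator and denominator separately.
  f(x) = x   ⇒   f'(x) = 1
  g(x) = sinh(x)   ⇒   g'(x) = cosh(x)
  lim(x→0) f'(x)/g'(x) = lim(x→0) (1)/(cosh(x))
  = 1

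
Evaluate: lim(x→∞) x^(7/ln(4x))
This is an exponential indeterminate form.

For exponential indeterminate forms, take the natural log:
  Let L = lim(x→∞) x^(7/ln(4x))
  Then ln(L) = lim(x→∞) [exponent × ln(base)]
  Evaluate using L'Hôpital or standard limits, then exponentiate.
  L = e^(7)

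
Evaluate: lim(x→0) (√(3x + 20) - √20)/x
This is a standard limit.

Factor or rationalize the expression:
  lim(x→0) (√(3x + 20) - √20)/x = 3·sqrt(5)/20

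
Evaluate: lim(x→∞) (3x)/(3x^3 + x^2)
This is an ∞/∞ indeterminate form.

Apply L'Hôpital's rule: differentiate numerator and denominator separately.
  f(x) = 3·x   ⇒   f'(x) = 3
  g(x) = 3·x^3 + x^2   ⇒   g'(x) = 9·x^2 + 2·x
  lim(x→∞) f'(x)/g'(x) = lim(x→∞) (3)/(9·x^2 + 2·x)
  = 0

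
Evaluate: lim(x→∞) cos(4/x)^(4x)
This is an exponential indeterminate form.

For exponential indeterminate forms, take the natural log:
  Let L = lim(x→∞) cos(4/x)^(4x)
  Then ln(L) = lim(x→∞) [exponent × ln(base)]
  Evaluate using L'Hôpital or standard limits, then exponentiate.
  L = 1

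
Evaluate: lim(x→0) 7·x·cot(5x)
This is a 0·∞ indeterminate form.

Rewrite 0·∞ as a quotient (0/0 or ∞/∞ form), then apply L'Hôpital's rule:
  lim(x→0) 7·x·cot(5x) = 7/5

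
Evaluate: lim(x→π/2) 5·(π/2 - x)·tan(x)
This is a 0·∞ indeterminate form.

Rewrite 0·∞ as a quotient (0/0 or ∞/∞ form), then apply L'Hôpital's rule:
  lim(x→π/2) 5·(π/2 - x)·tan(x) = 5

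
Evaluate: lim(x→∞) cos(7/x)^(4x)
This is an exponential indeterminate form.

For exponential indeterminate forms, take the natural log:
  Let L = lim(x→∞) cos(7/x)^(4x)
  Then ln(L) = lim(x→∞) [exponent × ln(base)]
  Evaluate using L'Hôpital or standard limits, then exponentiate.
  L = 1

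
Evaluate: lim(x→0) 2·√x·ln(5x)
This is a 0·∞ indeterminate form.

Rewrite 0·∞ as a quotient (0/0 or ∞/∞ form), then apply L'Hôpital's rule:
  lim(x→0) 2·√x·ln(5x) = 0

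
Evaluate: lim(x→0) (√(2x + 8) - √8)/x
This is a standard limit.

Factor or rationalize the expression:
  lim(x→0) (√(2x + 8) - √8)/x = sqrt(2)/4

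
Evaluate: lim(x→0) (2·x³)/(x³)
This is a 0/0 indeterminate form.

Apply L'Hôpital's rule: differentiate numerator and denominator separately.
  f(x) = 2·x^3   ⇒   f'(x) = 6·x^2
  g(x) = x^3   ⇒   g'(x) = 3·x^2
  lim(x→0) f'(x)/g'(x) = lim(x→0) (6·x^2)/(3·x^2)
  = 2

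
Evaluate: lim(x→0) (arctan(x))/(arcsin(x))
This is a 0/0 indeterminate form.

Apply L'Hôpital's rule: differentiate numerator and denominator separately.
  f(x) = atan(x)   ⇒   f'(x) = 1/(x^2 + 1)
  g(x) = asin(x)   ⇒   g'(x) = 1/sqrt(1 - x^2)
  lim(x→0) f'(x)/g'(x) = lim(x→0) (1/(x^2 + 1))/(1/sqrt(1 - x^2))
  = 1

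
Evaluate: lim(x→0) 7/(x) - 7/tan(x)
This is an ∞-∞ indeterminate form.

Combine fractions or rationalize to convert ∞-∞ to 0/0 form:
  lim(x→0) 7/(x) - 7/tan(x) = 0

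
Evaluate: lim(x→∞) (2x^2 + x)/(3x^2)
This is an ∞/∞ indeterminate form.

Apply L'Hôpital's rule: differentiate numerator and denominator separately.
  f(x) = 2·x^2 + x   ⇒   f'(x) = 4·x + 1
  g(x) = 3·x^2   ⇒   g'(x) = 6·x
  lim(x→∞) f'(x)/g'(x) = lim(x→∞) (4·x + 1)/(6·x)
  = 2/3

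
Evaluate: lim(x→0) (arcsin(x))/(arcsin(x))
This is a 0/0 indeterminate form.

Apply L'Hôpital's rule: differentiate numerator and denominator separately.
  f(x) = asin(x)   ⇒   f'(x) = 1/sqrt(1 - x^2)
  g(x) = asin(x)   ⇒   g'(x) = 1/sqrt(1 - x^2)
  lim(x→0) f'(x)/g'(x) = lim(x→0) (1/sqrt(1 - x^2))/(1/sqrt(1 - x^2))
  = 1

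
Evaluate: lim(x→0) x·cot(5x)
This is a 0·∞ indeterminate form.

Rewrite 0·∞ as a quotient (0/0 or ∞/∞ form), then apply L'Hôpital's rule:
  lim(x→0) x·cot(5x) = 1/5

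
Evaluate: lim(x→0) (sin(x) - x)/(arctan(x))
This is a 0/0 indeterminate form.

Apply L'Hôpital's rule: differentiate numerator and denominator separately.
  f(x) = -x + sin(x)   ⇒   f'(x) = cos(x) - 1
  g(x) = atan(x)   ⇒   g'(x) = 1/(x^2 + 1)
  lim(x→0) f'(x)/g'(x) = lim(x→0) (cos(x) - 1)/(1/(x^2 + 1))
  = 0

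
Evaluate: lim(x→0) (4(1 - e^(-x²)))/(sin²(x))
This is a 0/0 indeterminate form.

Apply L'Hôpital's rule: differentiate numerator and denominator separately.
  f(x) = 4 - 4·e^(-x^2)   ⇒   f'(x) = 8·x·e^(-x^2)
  g(x) = sin(x)^2   ⇒   g'(x) = 2·sin(x)·cos(x)
  lim(x→0) f'(x)/g'(x) = lim(x→0) (8·x·e^(-x^2))/(2·sin(x)·cos(x))
  = 4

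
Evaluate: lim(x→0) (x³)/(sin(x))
This is a 0/0 indeterminate form.

Apply L'Hôpital's rule: differentiate numerator and denominator separately.
  f(x) = x^3   ⇒   f'(x) = 3·x^2
  g(x) = sin(x)   ⇒   g'(x) = cos(x)
  lim(x→0) f'(x)/g'(x) = lim(x→0) (3·x^2)/(cos(x))
  = 0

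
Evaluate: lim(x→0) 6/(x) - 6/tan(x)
This is an ∞-∞ indeterminate form.

Combine fractions or rationalize to convert ∞-∞ to 0/0 form:
  lim(x→0) 6/(x) - 6/tan(x) = 0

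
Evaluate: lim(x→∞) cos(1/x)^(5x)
This is an exponential indeterminate form.

For exponential indeterminate forms, take the natural log:
  Let L = lim(x→∞) cos(1/x)^(5x)
  Then ln(L) = lim(x→∞) [exponent × ln(base)]
  Evaluate using L'Hôpital or standard limits, then exponentiate.
  L = 1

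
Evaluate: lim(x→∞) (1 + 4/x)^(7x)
This is an exponential indeterminate form.

For exponential indeterminate forms, take the natural log:
  Let L = lim(x→∞) (1 + 4/x)^(7x)
  Then ln(L) = lim(x→∞) [exponent × ln(base)]
  Evaluate using L'Hôpital or standard limits, then exponentiate.
  L = e^(28)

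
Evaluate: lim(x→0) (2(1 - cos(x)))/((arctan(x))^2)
This is a 0/0 indeterminate form.

Apply L'Hôpital's rule: differentiate numerator and denominator separately.
  f(x) = 2 - 2·cos(x)   ⇒   f'(x) = 2·sin(x)
  g(x) = atan(x)^2   ⇒   g'(x) = 2·atan(x)/(x^2 + 1)
  lim(x→0) f'(x)/g'(x) = lim(x→0) (2·sin(x))/(2·atan(x)/(x^2 + 1))
  = 1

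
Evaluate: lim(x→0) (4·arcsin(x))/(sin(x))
This is a 0/0 indeterminate form.

Apply L'Hôpital's rule: differentiate numerator and denominator separately.
  f(x) = 4·asin(x)   ⇒   f'(x) = 4/sqrt(1 - x^2)
  g(x) = sin(x)   ⇒   g'(x) = cos(x)
  lim(x→0) f'(x)/g'(x) = lim(x→0) (4/sqrt(1 - x^2))/(cos(x))
  = 4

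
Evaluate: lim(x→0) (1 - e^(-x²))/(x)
This is a 0/0 indeterminate form.

Apply L'Hôpital's rule: differentiate numerator and denominator separately.
  f(x) = 1 - e^(-x^2)   ⇒   f'(x) = 2·x·e^(-x^2)
  g(x) = x   ⇒   g'(x) = 1
  lim(x→0) f'(x)/g'(x) = lim(x→0) (2·x·e^(-x^2))/(1)
  = 0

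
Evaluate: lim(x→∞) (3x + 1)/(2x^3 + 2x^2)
This is an ∞/∞ indeterminate form.

Apply L'Hôpital's rule: differentiate numerator and denominator separately.
  f(x) = 3·x + 1   ⇒   f'(x) = 3
  g(x) = 2·x^3 + 2·x^2   ⇒   g'(x) = 6·x^2 + 4·x
  lim(x→∞) f'(x)/g'(x) = lim(x→∞) (3)/(6·x^2 + 4·x)
  = 0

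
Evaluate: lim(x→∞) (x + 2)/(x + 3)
This is an ∞/∞ indeterminate form.

Apply L'Hôpital's rule: differentiate numerator and denominator separately.
  f(x) = x + 2   ⇒   f'(x) = 1
  g(x) = x + 3   ⇒   g'(x) = 1
  lim(x→∞) f'(x)/g'(x) = lim(x→∞) (1)/(1)
  = 1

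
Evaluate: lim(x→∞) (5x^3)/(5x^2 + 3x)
This is an ∞/∞ indeterminate form.

Apply L'Hôpital's rule: differentiate numerator and denominator separately.
  f(x) = 5·x^3   ⇒   f'(x) = 15·x^2
  g(x) = 5·x^2 + 3·x   ⇒   g'(x) = 10·x + 3
  lim(x→∞) f'(x)/g'(x) = lim(x→∞) (15·x^2)/(10·x + 3)
  = ∞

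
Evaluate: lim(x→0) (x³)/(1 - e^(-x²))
This is a 0/0 indeterminate form.

Apply L'Hôpital's rule: differentiate numerator and denominator separately.
  f(x) = x^3   ⇒   f'(x) = 3·x^2
  g(x) = 1 - e^(-x^2)   ⇒   g'(x) = 2·x·e^(-x^2)
  lim(x→0) f'(x)/g'(x) = lim(x→0) (3·x^2)/(2·x·e^(-x^2))
  = 0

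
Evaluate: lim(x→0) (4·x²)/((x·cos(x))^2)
This is a 0/0 indeterminate form.

Apply L'Hôpital's rule: differentiate numerator and denominator separately.
  f(x) = 4·x^2   ⇒   f'(x) = 8·x
  g(x) = x^2·cos(x)^2   ⇒   g'(x) = -2·x^2·sin(x)·cos(x) + 2·x·cos(x)^2
  lim(x→0) f'(x)/g'(x) = lim(x→0) (8·x)/(-2·x^2·sin(x)·cos(x) + 2·x·cos(x)^2)
  = 4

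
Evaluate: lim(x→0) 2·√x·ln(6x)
This is a 0·∞ indeterminate form.

Rewrite 0·∞ as a quotient (0/0 or ∞/∞ form), then apply L'Hôpital's rule:
  lim(x→0) 2·√x·ln(6x) = 0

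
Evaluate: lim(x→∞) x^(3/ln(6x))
This is an exponential indeterminate form.

For exponential indeterminate forms, take the natural log:
  Let L = lim(x→∞) x^(3/ln(6x))
  Then ln(L) = lim(x→∞) [exponent × ln(base)]
  Evaluate using L'Hôpital or standard limits, then exponentiate.
  L = e^(3)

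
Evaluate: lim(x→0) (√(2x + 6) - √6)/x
This is a standard limit.

Factor or rationalize the expression:
  lim(x→0) (√(2x + 6) - √6)/x = sqrt(6)/6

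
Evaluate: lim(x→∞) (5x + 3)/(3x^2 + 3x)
This is an ∞/∞ indeterminate form.

Apply L'Hôpital's rule: differentiate numerator and denominator separately.
  f(x) = 5·x + 3   ⇒   f'(x) = 5
  g(x) = 3·x^2 + 3·x   ⇒   g'(x) = 6·x + 3
  lim(x→∞) f'(x)/g'(x) = lim(x→∞) (5)/(6·x + 3)
  = 0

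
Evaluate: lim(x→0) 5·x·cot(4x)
This is a 0·∞ indeterminate form.

Rewrite 0·∞ as a quotient (0/0 or ∞/∞ form), then apply L'Hôpital's rule:
  lim(x→0) 5·x·cot(4x) = 5/4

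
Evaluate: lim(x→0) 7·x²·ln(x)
This is a 0·∞ indeterminate form.

Rewrite 0·∞ as a quotient (0/0 or ∞/∞ form), then apply L'Hôpital's rule:
  lim(x→0) 7·x²·ln(x) = 0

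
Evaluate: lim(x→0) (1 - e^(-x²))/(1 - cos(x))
This is a 0/0 indeterminate form.

Apply L'Hôpital's rule: differentiate numerator and denominator separately.
  f(x) = 1 - e^(-x^2)   ⇒   f'(x) = 2·x·e^(-x^2)
  g(x) = 1 - cos(x)   ⇒   g'(x) = sin(x)
  lim(x→0) f'(x)/g'(x) = lim(x→0) (2·x·e^(-x^2))/(sin(x))
  = 2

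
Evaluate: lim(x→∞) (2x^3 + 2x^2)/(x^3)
This is an ∞/∞ indeterminate form.

Apply L'Hôpital's rule: differentiate numerator and denominator separately.
  f(x) = 2·x^3 + 2·x^2   ⇒   f'(x) = 6·x^2 + 4·x
  g(x) = x^3   ⇒   g'(x) = 3·x^2
  lim(x→∞) f'(x)/g'(x) = lim(x→∞) (6·x^2 + 4·x)/(3·x^2)
  = 2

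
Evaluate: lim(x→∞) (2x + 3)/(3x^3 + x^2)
This is an ∞/∞ indeterminate form.

Apply L'Hôpital's rule: differentiate numerator and denominator separately.
  f(x) = 2·x + 3   ⇒   f'(x) = 2
  g(x) = 3·x^3 + x^2   ⇒   g'(x) = 9·x^2 + 2·x
  lim(x→∞) f'(x)/g'(x) = lim(x→∞) (2)/(9·x^2 + 2·x)
  = 0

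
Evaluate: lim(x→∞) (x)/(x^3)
This is an ∞/∞ indeterminate form.

Apply L'Hôpital's rule: differentiate numerator and denominator separately.
  f(x) = x   ⇒   f'(x) = 1
  g(x) = x^3   ⇒   g'(x) = 3·x^2
  lim(x→∞) f'(x)/g'(x) = lim(x→∞) (1)/(3·x^2)
  = 0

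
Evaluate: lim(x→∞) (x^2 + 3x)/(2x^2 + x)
This is an ∞/∞ indeterminate form.

Apply L'Hôpital's rule: differentiate numerator and denominator separately.
  f(x) = x^2 + 3·x   ⇒   f'(x) = 2·x + 3
  g(x) = 2·x^2 + x   ⇒   g'(x) = 4·x + 1
  lim(x→∞) f'(x)/g'(x) = lim(x→∞) (2·x + 3)/(4·x + 1)
  = 1/2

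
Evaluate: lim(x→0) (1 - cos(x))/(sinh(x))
This is a 0/0 indeterminate form.

Apply L'Hôpital's rule: differentiate numerator and denominator separately.
  f(x) = 1 - cos(x)   ⇒   f'(x) = sin(x)
  g(x) = sinh(x)   ⇒   g'(x) = cosh(x)
  lim(x→0) f'(x)/g'(x) = lim(x→0) (sin(x))/(cosh(x))
  = 0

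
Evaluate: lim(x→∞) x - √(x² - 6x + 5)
This is an ∞-∞ indeterminate form.

Combine fractions or rationalize to convert ∞-∞ to 0/0 form:
  lim(x→∞) x - √(x² - 6x + 5) = 3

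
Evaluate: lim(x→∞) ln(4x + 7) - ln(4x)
This is an ∞-∞ indeterminate form.

Combine fractions or rationalize to convert ∞-∞ to 0/0 form:
  lim(x→∞) ln(4x + 7) - ln(4x) = 0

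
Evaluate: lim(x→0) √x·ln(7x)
This is a 0·∞ indeterminate form.

Rewrite 0·∞ as a quotient (0/0 or ∞/∞ form), then apply L'Hôpital's rule:
  lim(x→0) √x·ln(7x) = 0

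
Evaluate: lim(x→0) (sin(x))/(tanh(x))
This is a 0/0 indeterminate form.

Apply L'Hôpital's rule: differentiate numerator and denominator separately.
  f(x) = sin(x)   ⇒   f'(x) = cos(x)
  g(x) = tanh(x)   ⇒   g'(x) = 1 - tanh(x)^2
  lim(x→0) f'(x)/g'(x) = lim(x→0) (cos(x))/(1 - tanh(x)^2)
  = 1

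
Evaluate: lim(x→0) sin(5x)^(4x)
This is an exponential indeterminate form.

For exponential indeterminate forms, take the natural log:
  Let L = lim(x→0) sin(5x)^(4x)
  Then ln(L) = lim(x→0) [exponent × ln(base)]
  Evaluate using L'Hôpital or standard limits, then exponentiate.
  L = 1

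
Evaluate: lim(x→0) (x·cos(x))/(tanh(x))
This is a 0/0 indeterminate form.

Apply L'Hôpital's rule: differentiate numerator and denominator separately.
  f(x) = x·cos(x)   ⇒   f'(x) = -x·sin(x) + cos(x)
  g(x) = tanh(x)   ⇒   g'(x) = 1 - tanh(x)^2
  lim(x→0) f'(x)/g'(x) = lim(x→0) (-x·sin(x) + cos(x))/(1 - tanh(x)^2)
  = 1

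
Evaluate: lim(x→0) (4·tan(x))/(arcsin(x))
This is a 0/0 indeterminate form.

Apply L'Hôpital's rule: differentiate numerator and denominator separately.
  f(x) = 4·tan(x)   ⇒   f'(x) = 4·tan(x)^2 + 4
  g(x) = asin(x)   ⇒   g'(x) = 1/sqrt(1 - x^2)
  lim(x→0) f'(x)/g'(x) = lim(x→0) (4·tan(x)^2 + 4)/(1/sqrt(1 - x^2))
  = 4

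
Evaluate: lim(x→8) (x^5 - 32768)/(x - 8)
This is a standard limit.

Factor or rationalize the expression:
  lim(x→8) (x^5 - 32768)/(x - 8) = 20480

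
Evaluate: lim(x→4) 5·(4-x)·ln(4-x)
This is a 0·∞ indeterminate form.

Rewrite 0·∞ as a quotient (0/0 or ∞/∞ form), then apply L'Hôpital's rule:
  lim(x→4) 5·(4-x)·ln(4-x) = 0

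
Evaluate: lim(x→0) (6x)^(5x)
This is an exponential indeterminate form.

For exponential indeterminate forms, take the natural log:
  Let L = lim(x→0) (6x)^(5x)
  Then ln(L) = lim(x→0) [exponent × ln(base)]
  Evaluate using L'Hôpital or standard limits, then exponentiate.
  L = 1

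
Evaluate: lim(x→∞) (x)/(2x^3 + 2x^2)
This is an ∞/∞ indeterminate form.

Apply L'Hôpital's rule: differentiate numerator and denominator separately.
  f(x) = x   ⇒   f'(x) = 1
  g(x) = 2·x^3 + 2·x^2   ⇒   g'(x) = 6·x^2 + 4·x
  lim(x→∞) f'(x)/g'(x) = lim(x→∞) (1)/(6·x^2 + 4·x)
  = 0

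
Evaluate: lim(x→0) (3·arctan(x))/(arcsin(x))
This is a 0/0 indeterminate form.

Apply L'Hôpital's rule: differentiate numerator and denominator separately.
  f(x) = 3·atan(x)   ⇒   f'(x) = 3/(x^2 + 1)
  g(x) = asin(x)   ⇒   g'(x) = 1/sqrt(1 - x^2)
  lim(x→0) f'(x)/g'(x) = lim(x→0) (3/(x^2 + 1))/(1/sqrt(1 - x^2))
  = 3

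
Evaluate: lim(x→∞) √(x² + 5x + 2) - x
This is an ∞-∞ indeterminate form.

Combine fractions or rationalize to convert ∞-∞ to 0/0 form:
  lim(x→∞) √(x² + 5x + 2) - x = 5/2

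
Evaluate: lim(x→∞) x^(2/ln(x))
This is an exponential indeterminate form.

For exponential indeterminate forms, take the natural log:
  Let L = lim(x→∞) x^(2/ln(x))
  Then ln(L) = lim(x→∞) [exponent × ln(base)]
  Evaluate using L'Hôpital or standard limits, then exponentiate.
  L = e²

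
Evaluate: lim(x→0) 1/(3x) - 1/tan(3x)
This is an ∞-∞ indeterminate form.

Combine fractions or rationalize to convert ∞-∞ to 0/0 form:
  lim(x→0) 1/(3x) - 1/tan(3x) = 0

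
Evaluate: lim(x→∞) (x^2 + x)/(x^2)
This is an ∞/∞ indeterminate form.

Apply L'Hôpital's rule: differentiate numerator and denominator separately.
  f(x) = x^2 + x   ⇒   f'(x) = 2·x + 1
  g(x) = x^2   ⇒   g'(x) = 2·x
  lim(x→∞) f'(x)/g'(x) = lim(x→∞) (2·x + 1)/(2·x)
  = 1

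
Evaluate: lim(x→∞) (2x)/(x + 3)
This is an ∞/∞ indeterminate form.

Apply L'Hôpital's rule: differentiate numerator and denominator separately.
  f(x) = 2·x   ⇒   f'(x) = 2
  g(x) = x + 3   ⇒   g'(x) = 1
  lim(x→∞) f'(x)/g'(x) = lim(x→∞) (2)/(1)
  = 2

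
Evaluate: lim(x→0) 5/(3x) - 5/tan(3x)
This is an ∞-∞ indeterminate form.

Combine fractions or rationalize to convert ∞-∞ to 0/0 form:
  lim(x→0) 5/(3x) - 5/tan(3x) = 0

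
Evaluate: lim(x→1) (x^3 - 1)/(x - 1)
This is a standard limit.

Factor or rationalize the expression:
  lim(x→1) (x^3 - 1)/(x - 1) = 3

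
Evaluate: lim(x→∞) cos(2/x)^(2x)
This is an exponential indeterminate form.

For exponential indeterminate forms, take the natural log:
  Let L = lim(x→∞) cos(2/x)^(2x)
  Then ln(L) = lim(x→∞) [exponent × ln(base)]
  Evaluate using L'Hôpital or standard limits, then exponentiate.
  L = 1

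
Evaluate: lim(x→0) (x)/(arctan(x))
This is a 0/0 indeterminate form.

Apply L'Hôpital's rule: differentiate numerator and denominator separately.
  f(x) = x   ⇒   f'(x) = 1
  g(x) = atan(x)   ⇒   g'(x) = 1/(x^2 + 1)
  lim(x→0) f'(x)/g'(x) = lim(x→0) (1)/(1/(x^2 + 1))
  = 1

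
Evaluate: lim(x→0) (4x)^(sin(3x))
This is an exponential indeterminate form.

For exponential indeterminate forms, take the natural log:
  Let L = lim(x→0) (4x)^(sin(3x))
  Then ln(L) = lim(x→0) [exponent × ln(base)]
  Evaluate using L'Hôpital or standard limits, then exponentiate.
  L = 1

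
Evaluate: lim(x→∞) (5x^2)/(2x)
This is an ∞/∞ indeterminate form.

Apply L'Hôpital's rule: differentiate numerator and denominator separately.
  f(x) = 5·x^2   ⇒   f'(x) = 10·x
  g(x) = 2·x   ⇒   g'(x) = 2
  lim(x→∞) f'(x)/g'(x) = lim(x→∞) (10·x)/(2)
  = ∞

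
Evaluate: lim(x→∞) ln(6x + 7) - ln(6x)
This is an ∞-∞ indeterminate form.

Combine fractions or rationalize to convert ∞-∞ to 0/0 form:
  lim(x→∞) ln(6x + 7) - ln(6x) = 0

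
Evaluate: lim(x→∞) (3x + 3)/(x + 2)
This is an ∞/∞ indeterminate form.

Apply L'Hôpital's rule: differentiate numerator and denominator separately.
  f(x) = 3·x + 3   ⇒   f'(x) = 3
  g(x) = x + 2   ⇒   g'(x) = 1
  lim(x→∞) f'(x)/g'(x) = lim(x→∞) (3)/(1)
  = 3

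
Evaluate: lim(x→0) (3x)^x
This is an exponential indeterminate form.

For exponential indeterminate forms, take the natural log:
  Let L = lim(x→0) (3x)^x
  Then ln(L) = lim(x→0) [exponent × ln(base)]
  Evaluate using L'Hôpital or standard limits, then exponentiate.
  L = 1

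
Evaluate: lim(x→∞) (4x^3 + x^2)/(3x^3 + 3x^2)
This is an ∞/∞ indeterminate form.

Apply L'Hôpital's rule: differentiate numerator and denominator separately.
  f(x) = 4·x^3 + x^2   ⇒   f'(x) = 12·x^2 + 2·x
  g(x) = 3·x^3 + 3·x^2   ⇒   g'(x) = 9·x^2 + 6·x
  lim(x→∞) f'(x)/g'(x) = lim(x→∞) (12·x^2 + 2·x)/(9·x^2 + 6·x)
  = 4/3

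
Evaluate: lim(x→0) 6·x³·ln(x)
This is a 0·∞ indeterminate form.

Rewrite 0·∞ as a quotient (0/0 or ∞/∞ form), then apply L'Hôpital's rule:
  lim(x→0) 6·x³·ln(x) = 0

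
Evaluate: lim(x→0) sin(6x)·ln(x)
This is a 0·∞ indeterminate form.

Rewrite 0·∞ as a quotient (0/0 or ∞/∞ form), then apply L'Hôpital's rule:
  lim(x→0) sin(6x)·ln(x) = 0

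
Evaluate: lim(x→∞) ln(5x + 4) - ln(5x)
This is an ∞-∞ indeterminate form.

Combine fractions or rationalize to convert ∞-∞ to 0/0 form:
  lim(x→∞) ln(5x + 4) - ln(5x) = 0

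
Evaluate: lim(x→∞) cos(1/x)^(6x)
This is an exponential indeterminate form.

For exponential indeterminate forms, take the natural log:
  Let L = lim(x→∞) cos(1/x)^(6x)
  Then ln(L) = lim(x→∞) [exponent × ln(base)]
  Evaluate using L'Hôpital or standard limits, then exponentiate.
  L = 1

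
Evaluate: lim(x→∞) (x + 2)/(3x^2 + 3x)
This is an ∞/∞ indeterminate form.

Apply L'Hôpital's rule: differentiate numerator and denominator separately.
  f(x) = x + 2   ⇒   f'(x) = 1
  g(x) = 3·x^2 + 3·x   ⇒   g'(x) = 6·x + 3
  lim(x→∞) f'(x)/g'(x) = lim(x→∞) (1)/(6·x + 3)
  = 0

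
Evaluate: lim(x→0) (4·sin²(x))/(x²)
This is a 0/0 indeterminate form.

Apply L'Hôpital's rule: differentiate numerator and denominator separately.
  f(x) = 4·sin(x)^2   ⇒   f'(x) = 8·sin(x)·cos(x)
  g(x) = x^2   ⇒   g'(x) = 2·x
  lim(x→0) f'(x)/g'(x) = lim(x→0) (8·sin(x)·cos(x))/(2·x)
  = 4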